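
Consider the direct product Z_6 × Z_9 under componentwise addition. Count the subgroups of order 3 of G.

4

|G| = 54 and 3 | 54, so subgroups of order 3 are possible by Lagrange.
The subgroups of order 3 are: {(0,0), (0,3), (0,6)}; {(0,0), (2,0), (4,0)}; {(0,0), (2,3), (4,6)}; {(0,0), (2,6), (4,3)}.
So G has 4 subgroups of order 3.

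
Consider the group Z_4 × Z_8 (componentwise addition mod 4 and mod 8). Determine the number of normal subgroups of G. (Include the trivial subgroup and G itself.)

G is abelian, so every subgroup is normal.
G has 22 subgroups in total, hence 22 normal subgroups.

22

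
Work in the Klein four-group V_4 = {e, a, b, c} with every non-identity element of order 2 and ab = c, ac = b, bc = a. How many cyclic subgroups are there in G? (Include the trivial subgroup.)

A cyclic subgroup of order d is generated by each of its φ(d) elements of order d, so the cyclic subgroups of order d number (#elements of order d)/φ(d).
Cyclic subgroups by order — order 1: 1; order 2: 3.
Total: 4.

4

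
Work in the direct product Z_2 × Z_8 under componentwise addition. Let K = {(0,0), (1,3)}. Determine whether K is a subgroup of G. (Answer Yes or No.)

(1,3) ∈ K but its inverse (1,5) ∉ K, so K is not a subgroup.

No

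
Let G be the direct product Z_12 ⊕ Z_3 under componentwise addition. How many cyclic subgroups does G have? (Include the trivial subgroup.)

15

A cyclic subgroup of order d is generated by each of its φ(d) elements of order d, so the cyclic subgroups of order d number (#elements of order d)/φ(d).
Cyclic subgroups by order — order 1: 1; order 2: 1; order 3: 4; order 4: 1; order 6: 4; order 12: 4.
Total: 15.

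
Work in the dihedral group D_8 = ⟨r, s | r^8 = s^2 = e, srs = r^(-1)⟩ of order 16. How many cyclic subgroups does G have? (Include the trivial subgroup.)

A cyclic subgroup of order d is generated by each of its φ(d) elements of order d, so the cyclic subgroups of order d number (#elements of order d)/φ(d).
Cyclic subgroups by order — order 1: 1; order 2: 9; order 4: 1; order 8: 1.
Total: 12.

12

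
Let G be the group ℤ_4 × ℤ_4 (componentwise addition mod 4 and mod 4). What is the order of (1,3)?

The order of (1,3) in Z_4 × Z_4 is lcm(ord(1) in Z_4, ord(3) in Z_4).
ord(1) = 4 and ord(3) = 4, so |⟨(1,3)⟩| = lcm(4, 4) = 4.

4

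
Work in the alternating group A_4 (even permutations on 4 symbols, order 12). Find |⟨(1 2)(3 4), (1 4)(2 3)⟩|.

4

|⟨(1 2)(3 4)⟩| = 2 and |⟨(1 4)(2 3)⟩| = 2, so |H| is a multiple of lcm(2, 2) = 2 and divides |G| = 12.
Closing under the operation: H = {e, (1 2)(3 4), (1 3)(2 4), (1 4)(2 3)}, so |H| = 4.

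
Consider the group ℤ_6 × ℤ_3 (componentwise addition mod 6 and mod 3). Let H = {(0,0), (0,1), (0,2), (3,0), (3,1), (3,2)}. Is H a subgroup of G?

|H| = 6 divides |G| = 18, consistent with Lagrange.
H contains the identity, every element's inverse is in H, and H is closed under +: it is a subgroup.
In fact H = ⟨(3,1)⟩.

Yes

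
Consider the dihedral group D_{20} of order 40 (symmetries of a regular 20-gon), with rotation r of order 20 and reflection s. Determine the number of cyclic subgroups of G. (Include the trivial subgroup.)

26

A cyclic subgroup of order d is generated by each of its φ(d) elements of order d, so the cyclic subgroups of order d number (#elements of order d)/φ(d).
Cyclic subgroups by order — order 1: 1; order 2: 21; order 4: 1; order 5: 1; order 10: 1; order 20: 1.
Total: 26.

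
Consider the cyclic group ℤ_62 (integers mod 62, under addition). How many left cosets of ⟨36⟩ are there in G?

2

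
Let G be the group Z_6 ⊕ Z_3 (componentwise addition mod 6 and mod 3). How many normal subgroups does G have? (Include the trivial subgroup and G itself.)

G is abelian, so every subgroup is normal.
G has 12 subgroups in total, hence 12 normal subgroups.

12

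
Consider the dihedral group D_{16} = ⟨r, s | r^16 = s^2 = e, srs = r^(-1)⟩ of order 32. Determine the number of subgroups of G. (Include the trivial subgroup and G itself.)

36

|G| = 32, so by Lagrange every subgroup order divides 32. Divisors: 1, 2, 4, 8, 16, 32.
Subgroups by order — order 1: 1; order 2: 17; order 4: 9; order 8: 5; order 16: 3; order 32: 1.
Total: 1 + 17 + 9 + 5 + 3 + 1 = 36.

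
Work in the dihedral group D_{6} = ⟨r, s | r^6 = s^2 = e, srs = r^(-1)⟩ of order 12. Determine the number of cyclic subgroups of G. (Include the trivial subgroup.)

10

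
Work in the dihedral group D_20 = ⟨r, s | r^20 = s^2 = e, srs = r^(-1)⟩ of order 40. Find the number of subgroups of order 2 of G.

21

|G| = 40 and 2 | 40, so subgroups of order 2 are possible by Lagrange.
The subgroups of order 2 are: {e, r^10}; {e, r^10s}; {e, r^11s}; {e, r^12s}; … (21 in all).
So G has 21 subgroups of order 2.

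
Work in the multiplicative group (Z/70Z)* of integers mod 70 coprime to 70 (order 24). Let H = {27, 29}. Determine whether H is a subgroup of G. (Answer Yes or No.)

The identity 1 ∉ H, so H is not a subgroup.

No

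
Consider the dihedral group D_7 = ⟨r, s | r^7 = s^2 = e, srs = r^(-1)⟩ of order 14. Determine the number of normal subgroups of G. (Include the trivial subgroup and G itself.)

G has 10 subgroups. Checking conjugation-invariance by order — order 1: 1/1 normal; order 2: 0/7 normal; order 7: 1/1 normal; order 14: 1/1 normal.
Total normal subgroups: 3.

3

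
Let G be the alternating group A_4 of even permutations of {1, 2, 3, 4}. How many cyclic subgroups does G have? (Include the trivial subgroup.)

8

Each element a generates a cyclic subgroup ⟨a⟩; distinct elements may generate the same one (a cyclic group of order d has φ(d) generators).
Cyclic subgroups by order — order 1: 1; order 2: 3; order 3: 4.
Total: 8.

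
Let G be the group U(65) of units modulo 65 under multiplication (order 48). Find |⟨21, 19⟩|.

|⟨21⟩| = 4 and |⟨19⟩| = 12, so |H| is a multiple of lcm(4, 12) = 12 and divides |G| = 48.
Closing under the operation: H = {1, 4, 6, 9, 11, 14, 16, 19, 21, 24, 29, 31, 34, 36, 41, 44, 46, 49, 51, 54, 56, 59, 61, 64}, so |H| = 24.

24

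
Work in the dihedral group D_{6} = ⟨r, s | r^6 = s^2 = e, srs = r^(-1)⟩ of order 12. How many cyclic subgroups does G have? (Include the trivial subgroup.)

10

A cyclic subgroup of order d is generated by each of its φ(d) elements of order d, so the cyclic subgroups of order d number (#elements of order d)/φ(d).
Cyclic subgroups by order — order 1: 1; order 2: 7; order 3: 1; order 6: 1.
Total: 10.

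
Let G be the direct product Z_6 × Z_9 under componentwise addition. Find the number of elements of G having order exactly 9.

18

An element (a,b) has order lcm(ord(a), ord(b)); count pairs with lcm equal to 9.
Enumerating gives 18 such elements.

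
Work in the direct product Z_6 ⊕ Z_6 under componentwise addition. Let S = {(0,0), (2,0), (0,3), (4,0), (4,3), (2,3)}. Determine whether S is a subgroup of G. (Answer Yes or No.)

Yes

|S| = 6 divides |G| = 36, consistent with Lagrange.
S contains the identity, every element's inverse is in S, and S is closed under +: it is a subgroup.
In fact S = ⟨(2,3)⟩.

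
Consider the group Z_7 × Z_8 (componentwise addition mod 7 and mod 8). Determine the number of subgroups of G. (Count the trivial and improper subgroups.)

|G| = 56, so by Lagrange every subgroup order divides 56. Divisors: 1, 2, 4, 7, 8, 14, 28, 56.
Subgroups by order — order 1: 1; order 2: 1; order 4: 1; order 7: 1; order 8: 1; order 14: 1; order 28: 1; order 56: 1.
Total: 1 + 1 + 1 + 1 + 1 + 1 + 1 + 1 = 8.

8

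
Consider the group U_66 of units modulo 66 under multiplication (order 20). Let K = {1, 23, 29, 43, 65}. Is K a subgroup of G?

29 ∈ K but its inverse 41 ∉ K, so K is not a subgroup.

No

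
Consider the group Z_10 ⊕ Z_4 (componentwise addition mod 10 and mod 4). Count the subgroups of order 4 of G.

|G| = 40 and 4 | 40, so subgroups of order 4 are possible by Lagrange.
The subgroups of order 4 are: {(0,0), (0,1), (0,2), (0,3)}; {(0,0), (0,2), (5,0), (5,2)}; {(0,0), (0,2), (5,1), (5,3)}.
So G has 3 subgroups of order 4.

3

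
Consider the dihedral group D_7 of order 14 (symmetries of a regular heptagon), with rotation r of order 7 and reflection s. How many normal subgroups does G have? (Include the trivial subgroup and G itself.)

G has 10 subgroups. Checking conjugation-invariance by order — order 1: 1/1 normal; order 2: 0/7 normal; order 7: 1/1 normal; order 14: 1/1 normal.
Total normal subgroups: 3.

3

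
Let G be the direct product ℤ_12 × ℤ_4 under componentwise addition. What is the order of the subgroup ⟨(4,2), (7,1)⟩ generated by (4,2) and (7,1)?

24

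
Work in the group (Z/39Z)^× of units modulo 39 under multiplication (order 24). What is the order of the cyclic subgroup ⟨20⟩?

12

Compute successive powers of 20 mod 39: 20, 10, 5, 22, 11, 25, 32, 16, …; 20^12 ≡ 1 (mod 39).
So |⟨20⟩| = 12.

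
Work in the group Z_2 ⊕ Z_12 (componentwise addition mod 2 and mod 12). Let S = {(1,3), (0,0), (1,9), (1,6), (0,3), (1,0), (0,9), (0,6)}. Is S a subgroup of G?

Yes

|S| = 8 divides |G| = 24, consistent with Lagrange.
S contains the identity, every element's inverse is in S, and S is closed under +: it is a subgroup.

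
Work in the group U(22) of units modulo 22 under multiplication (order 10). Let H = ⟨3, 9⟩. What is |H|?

|⟨3⟩| = 5 and |⟨9⟩| = 5, so |H| is a multiple of lcm(5, 5) = 5 and divides |G| = 10.
Closing under the operation: H = {1, 3, 5, 9, 15}, so |H| = 5.

5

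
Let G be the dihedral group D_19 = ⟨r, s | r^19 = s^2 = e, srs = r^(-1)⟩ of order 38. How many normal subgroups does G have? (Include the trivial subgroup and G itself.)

G has 22 subgroups. Checking conjugation-invariance by order — order 1: 1/1 normal; order 2: 0/19 normal; order 19: 1/1 normal; order 38: 1/1 normal.
Total normal subgroups: 3.

3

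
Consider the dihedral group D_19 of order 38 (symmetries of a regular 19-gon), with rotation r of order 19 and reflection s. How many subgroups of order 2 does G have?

|G| = 38 and 2 | 38, so subgroups of order 2 are possible by Lagrange.
The subgroups of order 2 are: {e, r^10s}; {e, r^11s}; {e, r^12s}; {e, r^13s}; … (19 in all).
So G has 19 subgroups of order 2.

19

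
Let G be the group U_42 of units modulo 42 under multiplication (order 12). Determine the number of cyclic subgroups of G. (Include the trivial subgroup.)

8

Each element a generates a cyclic subgroup ⟨a⟩; distinct elements may generate the same one (a cyclic group of order d has φ(d) generators).
Cyclic subgroups by order — order 1: 1; order 2: 3; order 3: 1; order 6: 3.
Total: 8.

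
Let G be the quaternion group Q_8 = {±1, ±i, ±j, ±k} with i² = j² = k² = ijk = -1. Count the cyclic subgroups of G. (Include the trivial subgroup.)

5

Each element a generates a cyclic subgroup ⟨a⟩; distinct elements may generate the same one (a cyclic group of order d has φ(d) generators).
Cyclic subgroups by order — order 1: 1; order 2: 1; order 4: 3.
Total: 5.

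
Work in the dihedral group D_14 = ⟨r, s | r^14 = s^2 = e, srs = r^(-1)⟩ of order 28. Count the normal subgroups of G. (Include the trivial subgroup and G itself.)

7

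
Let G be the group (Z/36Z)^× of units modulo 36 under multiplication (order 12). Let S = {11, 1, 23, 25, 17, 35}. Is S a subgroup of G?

No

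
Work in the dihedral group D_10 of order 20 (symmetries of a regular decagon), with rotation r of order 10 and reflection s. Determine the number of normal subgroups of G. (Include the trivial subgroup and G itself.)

7

G has 22 subgroups. Checking conjugation-invariance by order — order 1: 1/1 normal; order 2: 1/11 normal; order 4: 0/5 normal; order 5: 1/1 normal; order 10: 3/3 normal; order 20: 1/1 normal.
Total normal subgroups: 7.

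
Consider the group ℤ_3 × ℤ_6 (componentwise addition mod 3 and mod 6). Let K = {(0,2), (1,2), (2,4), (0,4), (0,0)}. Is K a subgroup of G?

|K| = 5 does not divide |G| = 18, so by Lagrange K is not a subgroup.

No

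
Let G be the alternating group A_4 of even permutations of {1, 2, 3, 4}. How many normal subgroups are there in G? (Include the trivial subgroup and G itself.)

G has 10 subgroups. Checking conjugation-invariance by order — order 1: 1/1 normal; order 2: 0/3 normal; order 3: 0/4 normal; order 4: 1/1 normal; order 12: 1/1 normal.
Total normal subgroups: 3.

3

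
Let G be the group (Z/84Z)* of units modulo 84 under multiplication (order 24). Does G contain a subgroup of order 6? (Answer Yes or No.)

6 | 24. A subgroup of order 6 is {1, 11, 23, 25, 37, 71}.

Yes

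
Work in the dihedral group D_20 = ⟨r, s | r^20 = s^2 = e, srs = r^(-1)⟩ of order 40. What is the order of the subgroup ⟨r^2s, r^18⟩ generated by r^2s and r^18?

|⟨r^2s⟩| = 2 and |⟨r^18⟩| = 10, so |H| is a multiple of lcm(2, 10) = 10 and divides |G| = 40.
Closing under the operation: H = {e, r^2, r^4, r^6, r^8, r^10, r^12, r^14, r^16, r^18, s, r^2s, r^4s, r^6s, r^8s, r^10s, r^12s, r^14s, r^16s, r^18s}, so |H| = 20.

20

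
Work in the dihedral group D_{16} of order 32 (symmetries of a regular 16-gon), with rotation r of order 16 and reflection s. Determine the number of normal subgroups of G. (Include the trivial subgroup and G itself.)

G has 36 subgroups. Checking conjugation-invariance by order — order 1: 1/1 normal; order 2: 1/17 normal; order 4: 1/9 normal; order 8: 1/5 normal; order 16: 3/3 normal; order 32: 1/1 normal.
Total normal subgroups: 8.

8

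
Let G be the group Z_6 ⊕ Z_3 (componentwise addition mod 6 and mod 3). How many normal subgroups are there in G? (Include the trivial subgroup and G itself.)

12

G is abelian, so every subgroup is normal.
G has 12 subgroups in total, hence 12 normal subgroups.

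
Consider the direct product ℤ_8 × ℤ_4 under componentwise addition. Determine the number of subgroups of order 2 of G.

3

|G| = 32 and 2 | 32, so subgroups of order 2 are possible by Lagrange.
The subgroups of order 2 are: {(0,0), (0,2)}; {(0,0), (4,0)}; {(0,0), (4,2)}.
So G has 3 subgroups of order 2.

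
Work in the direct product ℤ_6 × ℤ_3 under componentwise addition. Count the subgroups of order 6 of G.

4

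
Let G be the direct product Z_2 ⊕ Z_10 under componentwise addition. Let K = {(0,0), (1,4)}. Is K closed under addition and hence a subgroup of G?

(1,4) ∈ K but its inverse (1,6) ∉ K, so K is not a subgroup.

No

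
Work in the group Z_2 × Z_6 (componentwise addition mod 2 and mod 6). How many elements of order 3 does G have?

An element (a,b) has order lcm(ord(a), ord(b)); count pairs with lcm equal to 3.
Enumerating gives 2 such elements.

2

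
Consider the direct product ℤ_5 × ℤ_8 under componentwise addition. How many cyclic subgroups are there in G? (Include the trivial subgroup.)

8

A cyclic subgroup of order d is generated by each of its φ(d) elements of order d, so the cyclic subgroups of order d number (#elements of order d)/φ(d).
Cyclic subgroups by order — order 1: 1; order 2: 1; order 4: 1; order 5: 1; order 8: 1; order 10: 1; order 20: 1; order 40: 1.
Total: 8.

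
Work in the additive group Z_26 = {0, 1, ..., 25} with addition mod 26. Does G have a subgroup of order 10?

No

10 does not divide |G| = 26, so by Lagrange no subgroup of order 10 exists.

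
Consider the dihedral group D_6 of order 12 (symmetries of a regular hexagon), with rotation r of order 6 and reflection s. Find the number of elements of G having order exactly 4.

No element of G has order 4 (even though 4 | 12).

0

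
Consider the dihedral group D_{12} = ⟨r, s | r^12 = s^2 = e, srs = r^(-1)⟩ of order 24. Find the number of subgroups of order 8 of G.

3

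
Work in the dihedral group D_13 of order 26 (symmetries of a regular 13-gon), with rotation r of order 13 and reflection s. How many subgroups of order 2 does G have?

13

|G| = 26 and 2 | 26, so subgroups of order 2 are possible by Lagrange.
The subgroups of order 2 are: {e, r^10s}; {e, r^11s}; {e, r^12s}; {e, r^2s}; … (13 in all).
So G has 13 subgroups of order 2.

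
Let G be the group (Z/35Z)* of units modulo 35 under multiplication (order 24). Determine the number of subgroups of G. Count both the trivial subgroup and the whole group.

16

|G| = 24, so by Lagrange every subgroup order divides 24. Divisors: 1, 2, 3, 4, 6, 8, 12, 24.
Subgroups by order — order 1: 1; order 2: 3; order 3: 1; order 4: 3; order 6: 3; order 8: 1; order 12: 3; order 24: 1.
Total: 1 + 3 + 1 + 3 + 3 + 1 + 3 + 1 = 16.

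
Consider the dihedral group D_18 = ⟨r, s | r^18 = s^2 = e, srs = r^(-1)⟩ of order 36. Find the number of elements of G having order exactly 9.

The elements of order 9 are: r^2, r^4, r^8, r^10, r^14, r^16.
That's 6.

6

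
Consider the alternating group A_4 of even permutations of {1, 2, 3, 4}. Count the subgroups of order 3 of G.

|G| = 12 and 3 | 12, so subgroups of order 3 are possible by Lagrange.
The subgroups of order 3 are: {e, (1 2 3), (1 3 2)}; {e, (1 2 4), (1 4 2)}; {e, (1 3 4), (1 4 3)}; {e, (2 3 4), (2 4 3)}.
So G has 4 subgroups of order 3.

4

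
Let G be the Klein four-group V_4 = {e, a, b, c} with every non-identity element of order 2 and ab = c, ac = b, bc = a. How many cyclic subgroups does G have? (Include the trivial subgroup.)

Each element a generates a cyclic subgroup ⟨a⟩; distinct elements may generate the same one (a cyclic group of order d has φ(d) generators).
Cyclic subgroups by order — order 1: 1; order 2: 3.
Total: 4.

4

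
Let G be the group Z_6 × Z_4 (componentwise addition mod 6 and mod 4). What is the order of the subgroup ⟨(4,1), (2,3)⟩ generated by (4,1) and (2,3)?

12

|⟨(4,1)⟩| = 12 and |⟨(2,3)⟩| = 12, so |H| is a multiple of lcm(12, 12) = 12 and divides |G| = 24.
Closing under the operation: H = {(0,0), (0,1), (0,2), (0,3), (2,0), (2,1), (2,2), (2,3), (4,0), (4,1), (4,2), (4,3)}, so |H| = 12.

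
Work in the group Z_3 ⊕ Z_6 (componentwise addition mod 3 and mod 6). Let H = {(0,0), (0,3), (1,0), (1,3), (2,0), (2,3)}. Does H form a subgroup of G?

Yes

|H| = 6 divides |G| = 18, consistent with Lagrange.
H contains the identity, every element's inverse is in H, and H is closed under +: it is a subgroup.
In fact H = ⟨(2,3)⟩.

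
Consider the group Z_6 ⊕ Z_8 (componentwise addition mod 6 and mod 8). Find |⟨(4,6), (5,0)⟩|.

24

|⟨(4,6)⟩| = 12 and |⟨(5,0)⟩| = 6, so |H| is a multiple of lcm(12, 6) = 12 and divides |G| = 48.
Closing under the operation: H = {(0,0), (0,2), (0,4), (0,6), (1,0), (1,2), (1,4), (1,6), (2,0), (2,2), (2,4), (2,6), (3,0), (3,2), (3,4), (3,6), (4,0), (4,2), (4,4), (4,6), (5,0), (5,2), (5,4), (5,6)}, so |H| = 24.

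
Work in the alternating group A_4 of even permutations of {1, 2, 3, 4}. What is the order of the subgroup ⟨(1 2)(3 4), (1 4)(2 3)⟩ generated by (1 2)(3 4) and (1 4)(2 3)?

4

|⟨(1 2)(3 4)⟩| = 2 and |⟨(1 4)(2 3)⟩| = 2, so |H| is a multiple of lcm(2, 2) = 2 and divides |G| = 12.
Closing under the operation: H = {e, (1 2)(3 4), (1 3)(2 4), (1 4)(2 3)}, so |H| = 4.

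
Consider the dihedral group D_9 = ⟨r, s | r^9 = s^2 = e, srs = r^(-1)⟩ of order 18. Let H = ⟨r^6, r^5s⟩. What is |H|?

|⟨r^6⟩| = 3 and |⟨r^5s⟩| = 2, so |H| is a multiple of lcm(3, 2) = 6 and divides |G| = 18.
Closing under the operation: H = {e, r^3, r^6, r^2s, r^5s, r^8s}, so |H| = 6.

6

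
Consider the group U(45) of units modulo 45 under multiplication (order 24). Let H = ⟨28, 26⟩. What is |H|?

|⟨28⟩| = 4 and |⟨26⟩| = 2, so |H| is a multiple of lcm(4, 2) = 4 and divides |G| = 24.
Closing under the operation: H = {1, 8, 17, 19, 26, 28, 37, 44}, so |H| = 8.

8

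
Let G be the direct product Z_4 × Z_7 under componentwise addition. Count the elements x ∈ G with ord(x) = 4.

2

An element (a,b) has order lcm(ord(a), ord(b)); count pairs with lcm equal to 4.
Enumerating gives 2 such elements.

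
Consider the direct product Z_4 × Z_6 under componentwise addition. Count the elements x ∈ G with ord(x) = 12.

An element (a,b) has order lcm(ord(a), ord(b)); count pairs with lcm equal to 12.
Enumerating gives 8 such elements.

8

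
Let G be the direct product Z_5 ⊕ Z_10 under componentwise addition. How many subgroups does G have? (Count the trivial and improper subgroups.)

16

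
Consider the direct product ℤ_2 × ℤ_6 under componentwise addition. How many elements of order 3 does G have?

An element (a,b) has order lcm(ord(a), ord(b)); count pairs with lcm equal to 3.
Enumerating gives 2 such elements.

2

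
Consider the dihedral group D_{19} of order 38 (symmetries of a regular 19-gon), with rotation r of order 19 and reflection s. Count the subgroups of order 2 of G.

19

|G| = 38 and 2 | 38, so subgroups of order 2 are possible by Lagrange.
The subgroups of order 2 are: {e, r^10s}; {e, r^11s}; {e, r^12s}; {e, r^13s}; … (19 in all).
So G has 19 subgroups of order 2.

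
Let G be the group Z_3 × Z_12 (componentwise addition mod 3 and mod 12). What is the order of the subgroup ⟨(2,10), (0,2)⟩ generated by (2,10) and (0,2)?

18

|⟨(2,10)⟩| = 6 and |⟨(0,2)⟩| = 6, so |H| is a multiple of lcm(6, 6) = 6 and divides |G| = 36.
Closing under the operation: H = {(0,0), (0,2), (0,4), (0,6), (0,8), (0,10), (1,0), (1,2), (1,4), (1,6), (1,8), (1,10), (2,0), (2,2), (2,4), (2,6), (2,8), (2,10)}, so |H| = 18.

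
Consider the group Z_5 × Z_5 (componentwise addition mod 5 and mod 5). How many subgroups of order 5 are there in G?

6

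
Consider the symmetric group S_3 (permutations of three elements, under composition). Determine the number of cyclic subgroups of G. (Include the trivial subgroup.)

5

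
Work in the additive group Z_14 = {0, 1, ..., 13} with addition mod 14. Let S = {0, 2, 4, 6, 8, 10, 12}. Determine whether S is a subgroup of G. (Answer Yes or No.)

|S| = 7 divides |G| = 14, consistent with Lagrange.
S contains the identity, every element's inverse is in S, and S is closed under +: it is a subgroup.
In fact S = ⟨2⟩.

Yes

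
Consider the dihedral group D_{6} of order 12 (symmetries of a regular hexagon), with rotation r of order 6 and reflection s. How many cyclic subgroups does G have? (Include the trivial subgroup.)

Group the elements of G by the cyclic subgroup they generate; each cyclic subgroup of order d accounts for φ(d) elements.
Cyclic subgroups by order — order 1: 1; order 2: 7; order 3: 1; order 6: 1.
Total: 10.

10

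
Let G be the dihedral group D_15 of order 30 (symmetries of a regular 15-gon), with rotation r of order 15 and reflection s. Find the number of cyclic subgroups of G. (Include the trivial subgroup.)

19

A cyclic subgroup of order d is generated by each of its φ(d) elements of order d, so the cyclic subgroups of order d number (#elements of order d)/φ(d).
Cyclic subgroups by order — order 1: 1; order 2: 15; order 3: 1; order 5: 1; order 15: 1.
Total: 19.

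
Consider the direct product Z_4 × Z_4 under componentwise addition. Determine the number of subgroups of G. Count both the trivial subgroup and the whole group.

|G| = 16, so by Lagrange every subgroup order divides 16. Divisors: 1, 2, 4, 8, 16.
Subgroups by order — order 1: 1; order 2: 3; order 4: 7; order 8: 3; order 16: 1.
Total: 1 + 3 + 7 + 3 + 1 = 15.

15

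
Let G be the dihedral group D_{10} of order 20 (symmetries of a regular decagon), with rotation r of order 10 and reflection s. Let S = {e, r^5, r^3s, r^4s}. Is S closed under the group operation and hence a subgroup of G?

No

Closure fails: r^3s · r^5 = r^8s ∉ S. So S is not a subgroup.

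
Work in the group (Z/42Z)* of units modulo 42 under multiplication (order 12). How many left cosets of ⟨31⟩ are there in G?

2

|⟨31⟩| = 6 and |G| = 12.
By Lagrange, [G : H] = |G|/|H| = 12/6 = 2.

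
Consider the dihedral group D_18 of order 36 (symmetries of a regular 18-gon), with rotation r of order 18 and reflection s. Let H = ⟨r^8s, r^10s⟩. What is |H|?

18

|⟨r^8s⟩| = 2 and |⟨r^10s⟩| = 2, so |H| is a multiple of lcm(2, 2) = 2 and divides |G| = 36.
Closing under the operation: H = {e, r^2, r^4, r^6, r^8, r^10, r^12, r^14, r^16, s, r^2s, r^4s, r^6s, r^8s, r^10s, r^12s, r^14s, r^16s}, so |H| = 18.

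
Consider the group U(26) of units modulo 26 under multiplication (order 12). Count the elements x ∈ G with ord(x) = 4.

2

The elements of order 4 are: 5, 21.
That's 2.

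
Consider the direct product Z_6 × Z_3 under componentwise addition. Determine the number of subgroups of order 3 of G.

4

|G| = 18 and 3 | 18, so subgroups of order 3 are possible by Lagrange.
The subgroups of order 3 are: {(0,0), (0,1), (0,2)}; {(0,0), (2,0), (4,0)}; {(0,0), (2,1), (4,2)}; {(0,0), (2,2), (4,1)}.
So G has 4 subgroups of order 3.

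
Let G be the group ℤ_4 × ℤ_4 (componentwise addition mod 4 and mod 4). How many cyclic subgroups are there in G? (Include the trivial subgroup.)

10

Each element a generates a cyclic subgroup ⟨a⟩; distinct elements may generate the same one (a cyclic group of order d has φ(d) generators).
Cyclic subgroups by order — order 1: 1; order 2: 3; order 4: 6.
Total: 10.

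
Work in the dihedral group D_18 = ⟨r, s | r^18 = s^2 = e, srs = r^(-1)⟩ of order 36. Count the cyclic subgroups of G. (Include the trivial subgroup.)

Each element a generates a cyclic subgroup ⟨a⟩; distinct elements may generate the same one (a cyclic group of order d has φ(d) generators).
Cyclic subgroups by order — order 1: 1; order 2: 19; order 3: 1; order 6: 1; order 9: 1; order 18: 1.
Total: 24.

24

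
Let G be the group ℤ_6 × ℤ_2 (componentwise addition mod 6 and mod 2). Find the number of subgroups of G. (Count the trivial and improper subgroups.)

|G| = 12, so by Lagrange every subgroup order divides 12. Divisors: 1, 2, 3, 4, 6, 12.
Subgroups by order — order 1: 1; order 2: 3; order 3: 1; order 4: 1; order 6: 3; order 12: 1.
Total: 1 + 3 + 1 + 1 + 3 + 1 = 10.

10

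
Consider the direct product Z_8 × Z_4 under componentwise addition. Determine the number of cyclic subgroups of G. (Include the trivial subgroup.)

Each element a generates a cyclic subgroup ⟨a⟩; distinct elements may generate the same one (a cyclic group of order d has φ(d) generators).
Cyclic subgroups by order — order 1: 1; order 2: 3; order 4: 6; order 8: 4.
Total: 14.

14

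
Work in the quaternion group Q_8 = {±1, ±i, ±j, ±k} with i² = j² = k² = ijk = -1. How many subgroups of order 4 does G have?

3

|G| = 8 and 4 | 8, so subgroups of order 4 are possible by Lagrange.
The subgroups of order 4 are: {1, -1, i, -i}; {1, -1, j, -j}; {1, -1, k, -k}.
So G has 3 subgroups of order 4.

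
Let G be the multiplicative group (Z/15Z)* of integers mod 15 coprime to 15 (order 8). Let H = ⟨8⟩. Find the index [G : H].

|⟨8⟩| = 4 and |G| = 8.
By Lagrange, [G : H] = |G|/|H| = 8/4 = 2.

2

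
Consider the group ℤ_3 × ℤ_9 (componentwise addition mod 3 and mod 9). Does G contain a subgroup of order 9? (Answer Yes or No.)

Yes

9 | 27. A subgroup of order 9 is {(0,0), (0,1), (0,2), (0,3), (0,4), (0,5), (0,6), (0,7), (0,8)}.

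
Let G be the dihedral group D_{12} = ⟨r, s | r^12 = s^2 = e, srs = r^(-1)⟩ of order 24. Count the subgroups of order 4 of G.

|G| = 24 and 4 | 24, so subgroups of order 4 are possible by Lagrange.
The subgroups of order 4 are: {e, r^6, r^4s, r^10s}; {e, r^6, r^5s, r^11s}; {e, r^6, r^2s, r^8s}; {e, r^3, r^6, r^9}; … (7 in all).
So G has 7 subgroups of order 4.

7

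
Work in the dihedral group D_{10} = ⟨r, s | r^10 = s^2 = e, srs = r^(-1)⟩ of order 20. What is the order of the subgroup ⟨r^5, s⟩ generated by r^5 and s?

4

|⟨r^5⟩| = 2 and |⟨s⟩| = 2, so |H| is a multiple of lcm(2, 2) = 2 and divides |G| = 20.
Closing under the operation: H = {e, r^5, s, r^5s}, so |H| = 4.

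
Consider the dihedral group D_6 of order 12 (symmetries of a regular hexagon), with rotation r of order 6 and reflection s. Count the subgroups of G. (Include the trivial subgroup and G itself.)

16

|G| = 12, so by Lagrange every subgroup order divides 12. Divisors: 1, 2, 3, 4, 6, 12.
Subgroups by order — order 1: 1; order 2: 7; order 3: 1; order 4: 3; order 6: 3; order 12: 1.
Total: 1 + 7 + 1 + 3 + 3 + 1 = 16.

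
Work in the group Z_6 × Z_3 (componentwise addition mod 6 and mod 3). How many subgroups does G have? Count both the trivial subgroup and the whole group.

12

|G| = 18, so by Lagrange every subgroup order divides 18. Divisors: 1, 2, 3, 6, 9, 18.
Subgroups by order — order 1: 1; order 2: 1; order 3: 4; order 6: 4; order 9: 1; order 18: 1.
Total: 1 + 1 + 4 + 4 + 1 + 1 = 12.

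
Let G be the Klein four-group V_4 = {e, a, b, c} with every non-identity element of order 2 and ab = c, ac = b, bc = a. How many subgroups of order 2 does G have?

|G| = 4 and 2 | 4, so subgroups of order 2 are possible by Lagrange.
The subgroups of order 2 are: {e, a}; {e, b}; {e, c}.
So G has 3 subgroups of order 2.

3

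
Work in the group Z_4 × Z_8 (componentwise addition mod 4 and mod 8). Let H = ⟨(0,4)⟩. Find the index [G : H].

16

|⟨(0,4)⟩| = 2 and |G| = 32.
By Lagrange, [G : H] = |G|/|H| = 32/2 = 16.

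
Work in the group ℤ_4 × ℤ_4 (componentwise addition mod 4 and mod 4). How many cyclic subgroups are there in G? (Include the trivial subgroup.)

Each element a generates a cyclic subgroup ⟨a⟩; distinct elements may generate the same one (a cyclic group of order d has φ(d) generators).
Cyclic subgroups by order — order 1: 1; order 2: 3; order 4: 6.
Total: 10.

10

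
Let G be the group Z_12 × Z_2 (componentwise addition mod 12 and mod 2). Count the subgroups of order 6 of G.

|G| = 24 and 6 | 24, so subgroups of order 6 are possible by Lagrange.
The subgroups of order 6 are: {(0,0), (0,1), (4,0), (4,1), (8,0), (8,1)}; {(0,0), (2,0), (4,0), (6,0), (8,0), (10,0)}; {(0,0), (2,1), (4,0), (6,1), (8,0), (10,1)}.
So G has 3 subgroups of order 6.

3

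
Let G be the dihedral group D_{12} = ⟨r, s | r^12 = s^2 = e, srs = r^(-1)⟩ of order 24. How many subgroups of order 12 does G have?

3

|G| = 24 and 12 | 24, so subgroups of order 12 are possible by Lagrange.
The subgroups of order 12 are: {e, r, r^2, r^3, r^4, r^5, r^6, r^7, r^8, r^9, r^10, r^11}; {e, r^2, r^4, r^6, r^8, r^10, s, r^2s, r^4s, r^6s, r^8s, r^10s}; {e, r^2, r^4, r^6, r^8, r^10, rs, r^3s, r^5s, r^7s, r^9s, r^11s}.
So G has 3 subgroups of order 12.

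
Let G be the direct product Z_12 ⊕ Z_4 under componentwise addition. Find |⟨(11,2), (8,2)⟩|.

24

|⟨(11,2)⟩| = 12 and |⟨(8,2)⟩| = 6, so |H| is a multiple of lcm(12, 6) = 12 and divides |G| = 48.
Closing under the operation: H = {(0,0), (0,2), (1,0), (1,2), (2,0), (2,2), (3,0), (3,2), (4,0), (4,2), (5,0), (5,2), (6,0), (6,2), (7,0), (7,2), (8,0), (8,2), (9,0), (9,2), (10,0), (10,2), (11,0), (11,2)}, so |H| = 24.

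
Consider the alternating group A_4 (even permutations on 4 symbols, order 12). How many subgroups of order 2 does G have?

|G| = 12 and 2 | 12, so subgroups of order 2 are possible by Lagrange.
The subgroups of order 2 are: {e, (1 2)(3 4)}; {e, (1 3)(2 4)}; {e, (1 4)(2 3)}.
So G has 3 subgroups of order 2.

3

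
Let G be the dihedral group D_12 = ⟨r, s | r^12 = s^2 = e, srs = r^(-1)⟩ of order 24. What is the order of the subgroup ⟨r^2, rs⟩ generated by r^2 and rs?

12

|⟨r^2⟩| = 6 and |⟨rs⟩| = 2, so |H| is a multiple of lcm(6, 2) = 6 and divides |G| = 24.
Closing under the operation: H = {e, r^2, r^4, r^6, r^8, r^10, rs, r^3s, r^5s, r^7s, r^9s, r^11s}, so |H| = 12.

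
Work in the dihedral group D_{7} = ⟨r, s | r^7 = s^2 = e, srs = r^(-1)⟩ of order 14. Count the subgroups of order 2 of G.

|G| = 14 and 2 | 14, so subgroups of order 2 are possible by Lagrange.
The subgroups of order 2 are: {e, r^2s}; {e, r^3s}; {e, r^4s}; {e, r^5s}; … (7 in all).
So G has 7 subgroups of order 2.

7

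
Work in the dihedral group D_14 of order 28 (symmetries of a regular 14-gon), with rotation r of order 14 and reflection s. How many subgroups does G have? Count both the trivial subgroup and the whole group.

28

|G| = 28, so by Lagrange every subgroup order divides 28. Divisors: 1, 2, 4, 7, 14, 28.
Subgroups by order — order 1: 1; order 2: 15; order 4: 7; order 7: 1; order 14: 3; order 28: 1.
Total: 1 + 15 + 7 + 1 + 3 + 1 = 28.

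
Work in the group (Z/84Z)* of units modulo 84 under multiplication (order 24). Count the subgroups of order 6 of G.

|G| = 24 and 6 | 24, so subgroups of order 6 are possible by Lagrange.
The subgroups of order 6 are: {1, 11, 23, 25, 37, 71}; {1, 13, 25, 37, 61, 73}; {1, 5, 17, 25, 37, 41}; {1, 19, 25, 31, 37, 55}; … (7 in all).
So G has 7 subgroups of order 6.

7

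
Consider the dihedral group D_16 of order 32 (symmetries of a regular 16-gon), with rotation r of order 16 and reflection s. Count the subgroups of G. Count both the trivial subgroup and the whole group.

36

|G| = 32, so by Lagrange every subgroup order divides 32. Divisors: 1, 2, 4, 8, 16, 32.
Subgroups by order — order 1: 1; order 2: 17; order 4: 9; order 8: 5; order 16: 3; order 32: 1.
Total: 1 + 17 + 9 + 5 + 3 + 1 = 36.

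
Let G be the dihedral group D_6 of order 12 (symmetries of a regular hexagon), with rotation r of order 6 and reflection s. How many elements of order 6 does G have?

The elements of order 6 are: r, r^5.
That's 2.

2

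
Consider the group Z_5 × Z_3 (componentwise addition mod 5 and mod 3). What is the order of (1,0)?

5

The order of (1,0) in Z_5 × Z_3 is lcm(ord(1) in Z_5, ord(0) in Z_3).
ord(1) = 5 and ord(0) = 1, so |⟨(1,0)⟩| = lcm(5, 1) = 5.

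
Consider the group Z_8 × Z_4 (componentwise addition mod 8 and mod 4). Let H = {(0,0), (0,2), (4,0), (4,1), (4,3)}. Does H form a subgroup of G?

No

|H| = 5 does not divide |G| = 32, so by Lagrange H is not a subgroup.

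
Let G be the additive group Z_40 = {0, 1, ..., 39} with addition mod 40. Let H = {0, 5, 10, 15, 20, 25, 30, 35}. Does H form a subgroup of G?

|H| = 8 divides |G| = 40, consistent with Lagrange.
H contains the identity, every element's inverse is in H, and H is closed under +: it is a subgroup.
In fact H = ⟨35⟩.

Yes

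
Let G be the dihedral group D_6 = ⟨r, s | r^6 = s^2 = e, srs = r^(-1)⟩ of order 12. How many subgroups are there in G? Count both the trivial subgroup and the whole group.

|G| = 12, so by Lagrange every subgroup order divides 12. Divisors: 1, 2, 3, 4, 6, 12.
Subgroups by order — order 1: 1; order 2: 7; order 3: 1; order 4: 3; order 6: 3; order 12: 1.
Total: 1 + 7 + 1 + 3 + 3 + 1 = 16.

16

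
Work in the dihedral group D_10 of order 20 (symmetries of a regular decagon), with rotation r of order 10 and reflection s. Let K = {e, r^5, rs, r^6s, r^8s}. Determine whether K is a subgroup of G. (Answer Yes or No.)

No

Closure fails: r^5 · r^8s = r^3s ∉ K. So K is not a subgroup.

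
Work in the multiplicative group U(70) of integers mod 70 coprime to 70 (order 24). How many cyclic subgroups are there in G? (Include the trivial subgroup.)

Group the elements of G by the cyclic subgroup they generate; each cyclic subgroup of order d accounts for φ(d) elements.
Cyclic subgroups by order — order 1: 1; order 2: 3; order 3: 1; order 4: 2; order 6: 3; order 12: 2.
Total: 12.

12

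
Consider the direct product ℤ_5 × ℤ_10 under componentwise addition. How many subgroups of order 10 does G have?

6

|G| = 50 and 10 | 50, so subgroups of order 10 are possible by Lagrange.
The subgroups of order 10 are: {(0,0), (0,1), (0,2), (0,3), (0,4), (0,5), (0,6), (0,7), (0,8), (0,9)}; {(0,0), (0,5), (1,0), (1,5), (2,0), (2,5), (3,0), (3,5), (4,0), (4,5)}; {(0,0), (0,5), (1,1), (1,6), (2,2), (2,7), (3,3), (3,8), (4,4), (4,9)}; {(0,0), (0,5), (1,2), (1,7), (2,4), (2,9), (3,1), (3,6), (4,3), (4,8)}; … (6 in all).
So G has 6 subgroups of order 10.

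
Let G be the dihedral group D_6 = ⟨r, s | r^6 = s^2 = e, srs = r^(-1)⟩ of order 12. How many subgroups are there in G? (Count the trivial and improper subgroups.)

|G| = 12, so by Lagrange every subgroup order divides 12. Divisors: 1, 2, 3, 4, 6, 12.
Subgroups by order — order 1: 1; order 2: 7; order 3: 1; order 4: 3; order 6: 3; order 12: 1.
Total: 1 + 7 + 1 + 3 + 3 + 1 = 16.

16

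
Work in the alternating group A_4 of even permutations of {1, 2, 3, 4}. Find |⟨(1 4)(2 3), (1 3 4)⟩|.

|⟨(1 4)(2 3)⟩| = 2 and |⟨(1 3 4)⟩| = 3, so |H| is a multiple of lcm(2, 3) = 6 and divides |G| = 12.
Closing {(1 4)(2 3), (1 3 4)} under the group operation gives all of G, so |H| = 12.

12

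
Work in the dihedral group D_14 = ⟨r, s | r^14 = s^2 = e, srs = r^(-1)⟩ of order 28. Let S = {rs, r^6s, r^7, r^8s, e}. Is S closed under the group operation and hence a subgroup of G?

|S| = 5 does not divide |G| = 28, so by Lagrange S is not a subgroup.

No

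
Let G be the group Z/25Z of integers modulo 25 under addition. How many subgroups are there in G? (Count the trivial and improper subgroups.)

3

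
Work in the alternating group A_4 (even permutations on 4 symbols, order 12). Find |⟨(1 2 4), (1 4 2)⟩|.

|⟨(1 2 4)⟩| = 3 and |⟨(1 4 2)⟩| = 3, so |H| is a multiple of lcm(3, 3) = 3 and divides |G| = 12.
Closing under the operation: H = {e, (1 2 4), (1 4 2)}, so |H| = 3.

3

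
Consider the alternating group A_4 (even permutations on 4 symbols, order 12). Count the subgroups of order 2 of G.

|G| = 12 and 2 | 12, so subgroups of order 2 are possible by Lagrange.
The subgroups of order 2 are: {e, (1 2)(3 4)}; {e, (1 3)(2 4)}; {e, (1 4)(2 3)}.
So G has 3 subgroups of order 2.

3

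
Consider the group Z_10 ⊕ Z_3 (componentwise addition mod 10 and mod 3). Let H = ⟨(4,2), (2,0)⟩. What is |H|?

15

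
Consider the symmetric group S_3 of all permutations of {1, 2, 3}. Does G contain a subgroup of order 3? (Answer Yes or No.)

Yes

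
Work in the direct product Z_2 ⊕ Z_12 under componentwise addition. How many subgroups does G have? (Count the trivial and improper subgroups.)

16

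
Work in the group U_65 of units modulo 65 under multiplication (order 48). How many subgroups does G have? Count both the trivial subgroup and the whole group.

|G| = 48, so by Lagrange every subgroup order divides 48. Divisors: 1, 2, 3, 4, 6, 8, 12, 16, 24, 48.
Subgroups by order — order 1: 1; order 2: 3; order 3: 1; order 4: 7; order 6: 3; order 8: 3; order 12: 7; order 16: 1; order 24: 3; order 48: 1.
Total: 1 + 3 + 1 + 7 + 3 + 3 + 7 + 1 + 3 + 1 = 30.

30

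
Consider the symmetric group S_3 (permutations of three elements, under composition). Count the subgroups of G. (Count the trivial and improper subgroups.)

6

|G| = 6, so by Lagrange every subgroup order divides 6. Divisors: 1, 2, 3, 6.
Subgroups by order — order 1: 1; order 2: 3; order 3: 1; order 6: 1.
Total: 1 + 3 + 1 + 1 = 6.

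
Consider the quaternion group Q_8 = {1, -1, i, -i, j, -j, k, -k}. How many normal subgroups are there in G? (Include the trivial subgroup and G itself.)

G has 6 subgroups. Checking conjugation-invariance by order — order 1: 1/1 normal; order 2: 1/1 normal; order 4: 3/3 normal; order 8: 1/1 normal.
Total normal subgroups: 6.

6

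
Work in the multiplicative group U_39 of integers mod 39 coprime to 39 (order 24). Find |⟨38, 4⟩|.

12

|⟨38⟩| = 2 and |⟨4⟩| = 6, so |H| is a multiple of lcm(2, 6) = 6 and divides |G| = 24.
Closing under the operation: H = {1, 4, 10, 14, 16, 17, 22, 23, 25, 29, 35, 38}, so |H| = 12.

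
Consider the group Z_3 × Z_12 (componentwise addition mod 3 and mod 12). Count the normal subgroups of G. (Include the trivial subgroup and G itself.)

18

G is abelian, so every subgroup is normal.
G has 18 subgroups in total, hence 18 normal subgroups.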